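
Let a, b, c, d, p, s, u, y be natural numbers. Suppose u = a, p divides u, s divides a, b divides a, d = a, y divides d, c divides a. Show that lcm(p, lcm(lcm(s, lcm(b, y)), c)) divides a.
u = a and p divides u, therefore p divides a. Since d = a and y divides d, y divides a. b divides a, so lcm(b, y) divides a. Since s divides a, lcm(s, lcm(b, y)) divides a. Because c divides a, lcm(lcm(s, lcm(b, y)), c) divides a. p divides a, so lcm(p, lcm(lcm(s, lcm(b, y)), c)) divides a.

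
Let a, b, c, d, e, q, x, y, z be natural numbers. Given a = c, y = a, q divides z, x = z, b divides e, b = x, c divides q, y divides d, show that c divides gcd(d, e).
y = a and a = c, hence y = c. From y divides d, c divides d. c divides q and q divides z, hence c divides z. b = x and x = z, therefore b = z. b divides e, so z divides e. Since c divides z, c divides e. Since c divides d, c divides gcd(d, e).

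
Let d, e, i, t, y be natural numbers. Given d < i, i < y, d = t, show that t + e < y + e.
Since d < i and i < y, d < y. d = t, so t < y. Then t + e < y + e.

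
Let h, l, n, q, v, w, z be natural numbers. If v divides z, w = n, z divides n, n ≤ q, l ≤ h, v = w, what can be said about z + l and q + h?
z + l ≤ q + h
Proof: From v = w and v divides z, w divides z. Since w = n, n divides z. Since z divides n, n = z. n ≤ q, so z ≤ q. Since l ≤ h, z + l ≤ q + h.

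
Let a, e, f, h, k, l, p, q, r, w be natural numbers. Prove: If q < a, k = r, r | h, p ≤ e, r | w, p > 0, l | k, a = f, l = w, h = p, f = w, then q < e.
Since a = f and q < a, q < f. Because f = w, q < w. l = w and l | k, therefore w | k. k = r, so w | r. Since r | w, r = w. Since h = p and r | h, r | p. Since p > 0, r ≤ p. Since r = w, w ≤ p. p ≤ e, so w ≤ e. Since q < w, q < e.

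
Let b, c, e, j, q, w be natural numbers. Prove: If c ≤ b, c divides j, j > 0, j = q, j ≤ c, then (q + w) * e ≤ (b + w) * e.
Because c divides j and j > 0, c ≤ j. j ≤ c, so c = j. Since j = q, c = q. c ≤ b, so q ≤ b. Then q + w ≤ b + w. By multiplying by a non-negative, (q + w) * e ≤ (b + w) * e.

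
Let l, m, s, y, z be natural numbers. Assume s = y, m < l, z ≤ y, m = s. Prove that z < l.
Since m = s and s = y, m = y. m < l, so y < l. Since z ≤ y, z < l.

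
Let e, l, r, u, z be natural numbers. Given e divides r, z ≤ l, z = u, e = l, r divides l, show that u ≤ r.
Because e = l and e divides r, l divides r. r divides l, so l = r. z ≤ l, so z ≤ r. z = u, so u ≤ r.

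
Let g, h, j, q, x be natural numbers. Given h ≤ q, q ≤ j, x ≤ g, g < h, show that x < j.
Since h ≤ q and q ≤ j, h ≤ j. Since g < h, g < j. x ≤ g, so x < j.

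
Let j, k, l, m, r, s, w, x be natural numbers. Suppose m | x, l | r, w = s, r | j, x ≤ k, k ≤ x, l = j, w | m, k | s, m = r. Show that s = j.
w = s and w | m, therefore s | m. x ≤ k and k ≤ x, hence x = k. Since m | x, m | k. k | s, so m | s. s | m, so s = m. Since m = r, s = r. l = j and l | r, thus j | r. Since r | j, r = j. Since s = r, s = j.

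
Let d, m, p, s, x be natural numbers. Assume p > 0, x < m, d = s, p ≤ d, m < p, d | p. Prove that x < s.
d | p and p > 0, therefore d ≤ p. From p ≤ d, p = d. Since d = s, p = s. Because x < m and m < p, x < p. Since p = s, x < s.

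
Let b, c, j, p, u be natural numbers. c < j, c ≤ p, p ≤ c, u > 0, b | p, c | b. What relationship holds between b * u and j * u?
b * u < j * u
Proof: p ≤ c and c ≤ p, thus p = c. b | p, so b | c. c | b, so c = b. c < j, so b < j. Since u > 0, b * u < j * u.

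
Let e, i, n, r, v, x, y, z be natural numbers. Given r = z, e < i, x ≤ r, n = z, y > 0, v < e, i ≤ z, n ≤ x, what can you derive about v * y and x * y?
v * y < x * y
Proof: Because n = z and n ≤ x, z ≤ x. r = z and x ≤ r, so x ≤ z. z ≤ x, so z = x. v < e and e < i, so v < i. Since i ≤ z, v < z. Since z = x, v < x. Since y > 0, by multiplying by a positive, v * y < x * y.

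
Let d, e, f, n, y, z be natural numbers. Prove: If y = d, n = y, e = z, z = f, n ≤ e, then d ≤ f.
e = z and z = f, hence e = f. n = y and y = d, hence n = d. Because n ≤ e, d ≤ e. e = f, so d ≤ f.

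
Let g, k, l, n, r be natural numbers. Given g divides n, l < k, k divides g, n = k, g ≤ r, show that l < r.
Because n = k and g divides n, g divides k. k divides g, so k = g. l < k, so l < g. g ≤ r, so l < r.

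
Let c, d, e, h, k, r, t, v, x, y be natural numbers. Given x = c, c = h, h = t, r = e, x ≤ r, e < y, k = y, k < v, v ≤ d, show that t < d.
x = c and c = h, hence x = h. h = t, so x = t. Because r = e and x ≤ r, x ≤ e. Because k = y and k < v, y < v. From v ≤ d, y < d. e < y, so e < d. Since x ≤ e, x < d. Since x = t, t < d.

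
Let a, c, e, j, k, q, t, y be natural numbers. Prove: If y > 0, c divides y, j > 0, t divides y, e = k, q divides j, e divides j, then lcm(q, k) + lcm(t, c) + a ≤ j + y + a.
e = k and e divides j, thus k divides j. Since q divides j, lcm(q, k) divides j. Since j > 0, lcm(q, k) ≤ j. Because t divides y and c divides y, lcm(t, c) divides y. y > 0, so lcm(t, c) ≤ y. Since lcm(q, k) ≤ j, lcm(q, k) + lcm(t, c) ≤ j + y. Then lcm(q, k) + lcm(t, c) + a ≤ j + y + a.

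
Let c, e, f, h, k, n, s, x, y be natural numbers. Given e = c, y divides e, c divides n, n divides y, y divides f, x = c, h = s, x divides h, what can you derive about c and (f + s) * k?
c divides (f + s) * k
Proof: Since e = c and y divides e, y divides c. c divides n and n divides y, so c divides y. Since y divides c, y = c. Since y divides f, c divides f. Since h = s and x divides h, x divides s. Since x = c, c divides s. c divides f, so c divides f + s. Then c divides (f + s) * k.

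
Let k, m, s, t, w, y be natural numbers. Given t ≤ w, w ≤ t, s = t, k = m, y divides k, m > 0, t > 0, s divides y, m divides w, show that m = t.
Since k = m and y divides k, y divides m. Since s divides y, s divides m. Since s = t, t divides m. Since m > 0, t ≤ m. Since w ≤ t and t ≤ w, w = t. From m divides w, m divides t. t > 0, so m ≤ t. Since t ≤ m, t = m. Then m = t.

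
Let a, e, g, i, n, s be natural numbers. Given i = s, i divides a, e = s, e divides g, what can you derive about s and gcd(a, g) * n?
s divides gcd(a, g) * n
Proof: Since i = s and i divides a, s divides a. e = s and e divides g, hence s divides g. Since s divides a, s divides gcd(a, g). Then s divides gcd(a, g) * n.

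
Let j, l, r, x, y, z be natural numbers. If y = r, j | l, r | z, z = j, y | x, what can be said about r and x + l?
r | x + l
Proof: y = r and y | x, so r | x. z = j and r | z, thus r | j. j | l, so r | l. r | x, so r | x + l.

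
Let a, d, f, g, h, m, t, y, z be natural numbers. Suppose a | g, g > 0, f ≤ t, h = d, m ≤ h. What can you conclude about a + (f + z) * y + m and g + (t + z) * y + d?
a + (f + z) * y + m ≤ g + (t + z) * y + d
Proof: a | g and g > 0, therefore a ≤ g. f ≤ t, thus f + z ≤ t + z. Then (f + z) * y ≤ (t + z) * y. h = d and m ≤ h, hence m ≤ d. Since (f + z) * y ≤ (t + z) * y, (f + z) * y + m ≤ (t + z) * y + d. Since a ≤ g, a + (f + z) * y + m ≤ g + (t + z) * y + d.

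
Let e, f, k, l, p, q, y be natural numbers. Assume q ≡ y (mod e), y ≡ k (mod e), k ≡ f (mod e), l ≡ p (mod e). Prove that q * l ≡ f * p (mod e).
q ≡ y (mod e) and y ≡ k (mod e), hence q ≡ k (mod e). k ≡ f (mod e), so q ≡ f (mod e). Using l ≡ p (mod e), by multiplying congruences, q * l ≡ f * p (mod e).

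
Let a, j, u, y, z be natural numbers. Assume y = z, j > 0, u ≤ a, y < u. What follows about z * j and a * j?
z * j < a * j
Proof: Because y = z and y < u, z < u. From u ≤ a, z < a. Since j > 0, by multiplying by a positive, z * j < a * j.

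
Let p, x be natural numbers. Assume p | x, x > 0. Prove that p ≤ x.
p | x and x > 0. By divisors are at most what they divide, p ≤ x.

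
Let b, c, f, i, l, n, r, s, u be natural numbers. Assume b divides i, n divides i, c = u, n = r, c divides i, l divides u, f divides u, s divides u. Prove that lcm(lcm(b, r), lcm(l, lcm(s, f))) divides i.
n = r and n divides i, therefore r divides i. b divides i, so lcm(b, r) divides i. s divides u and f divides u, so lcm(s, f) divides u. From l divides u, lcm(l, lcm(s, f)) divides u. c = u and c divides i, hence u divides i. Since lcm(l, lcm(s, f)) divides u, lcm(l, lcm(s, f)) divides i. lcm(b, r) divides i, so lcm(lcm(b, r), lcm(l, lcm(s, f))) divides i.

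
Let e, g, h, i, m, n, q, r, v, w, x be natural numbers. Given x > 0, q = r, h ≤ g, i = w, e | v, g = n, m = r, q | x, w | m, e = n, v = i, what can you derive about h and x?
h ≤ x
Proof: Because g = n and h ≤ g, h ≤ n. Since v = i and i = w, v = w. e = n and e | v, hence n | v. Because v = w, n | w. Because m = r and w | m, w | r. q = r and q | x, hence r | x. Since w | r, w | x. Since n | w, n | x. x > 0, so n ≤ x. Since h ≤ n, h ≤ x.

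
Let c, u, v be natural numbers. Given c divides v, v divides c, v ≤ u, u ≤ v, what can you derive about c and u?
c = u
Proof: c divides v and v divides c, hence c = v. From v ≤ u and u ≤ v, v = u. c = v, so c = u.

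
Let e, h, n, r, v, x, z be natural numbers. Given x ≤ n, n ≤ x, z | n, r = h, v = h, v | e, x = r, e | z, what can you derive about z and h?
z = h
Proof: n ≤ x and x ≤ n, therefore n = x. Since x = r, n = r. Because r = h, n = h. z | n, so z | h. v | e and e | z, therefore v | z. v = h, so h | z. Since z | h, z = h.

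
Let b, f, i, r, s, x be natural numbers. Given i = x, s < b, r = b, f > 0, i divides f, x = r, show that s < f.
x = r and r = b, so x = b. Since i = x, i = b. i divides f, so b divides f. Since f > 0, b ≤ f. s < b, so s < f.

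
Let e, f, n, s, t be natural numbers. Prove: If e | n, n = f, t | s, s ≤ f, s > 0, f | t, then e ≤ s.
f | t and t | s, therefore f | s. Since s > 0, f ≤ s. s ≤ f, so f = s. Because n = f, n = s. e | n, so e | s. Because s > 0, e ≤ s.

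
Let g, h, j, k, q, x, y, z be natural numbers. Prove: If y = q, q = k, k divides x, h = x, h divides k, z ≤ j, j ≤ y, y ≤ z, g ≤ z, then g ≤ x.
y = q and q = k, thus y = k. h = x and h divides k, hence x divides k. k divides x, so k = x. y = k, so y = x. z ≤ j and j ≤ y, thus z ≤ y. Since y ≤ z, z = y. g ≤ z, so g ≤ y. Because y = x, g ≤ x.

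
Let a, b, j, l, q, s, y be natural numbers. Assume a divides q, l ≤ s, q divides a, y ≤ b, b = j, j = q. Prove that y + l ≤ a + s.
q divides a and a divides q, hence q = a. j = q, so j = a. From b = j and y ≤ b, y ≤ j. From j = a, y ≤ a. Since l ≤ s, y + l ≤ a + s.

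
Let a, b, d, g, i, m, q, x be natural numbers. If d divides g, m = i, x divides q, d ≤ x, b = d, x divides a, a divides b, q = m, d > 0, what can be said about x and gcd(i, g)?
x divides gcd(i, g)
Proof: From q = m and m = i, q = i. Since x divides q, x divides i. From b = d and a divides b, a divides d. Since x divides a, x divides d. d > 0, so x ≤ d. d ≤ x, so d = x. d divides g, so x divides g. x divides i, so x divides gcd(i, g).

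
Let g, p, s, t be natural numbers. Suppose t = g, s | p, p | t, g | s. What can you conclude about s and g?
s = g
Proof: From s | p and p | t, s | t. t = g, so s | g. g | s, so s = g.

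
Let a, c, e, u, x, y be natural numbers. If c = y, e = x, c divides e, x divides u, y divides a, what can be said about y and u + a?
y divides u + a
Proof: e = x and c divides e, so c divides x. Because x divides u, c divides u. Since c = y, y divides u. y divides a, so y divides u + a.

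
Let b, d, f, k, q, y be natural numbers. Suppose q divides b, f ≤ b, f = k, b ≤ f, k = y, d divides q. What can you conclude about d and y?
d divides y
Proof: b ≤ f and f ≤ b, therefore b = f. Since f = k, b = k. k = y, so b = y. d divides q and q divides b, so d divides b. b = y, so d divides y.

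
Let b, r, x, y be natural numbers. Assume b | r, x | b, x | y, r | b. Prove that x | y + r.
b | r and r | b, thus b = r. Since x | b, x | r. Because x | y, x | y + r.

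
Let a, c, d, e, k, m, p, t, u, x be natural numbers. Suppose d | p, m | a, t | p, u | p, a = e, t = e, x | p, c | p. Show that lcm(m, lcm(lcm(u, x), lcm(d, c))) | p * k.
Since a = e and m | a, m | e. t = e and t | p, hence e | p. Since m | e, m | p. Because u | p and x | p, lcm(u, x) | p. d | p and c | p, therefore lcm(d, c) | p. lcm(u, x) | p, so lcm(lcm(u, x), lcm(d, c)) | p. Since m | p, lcm(m, lcm(lcm(u, x), lcm(d, c))) | p. Then lcm(m, lcm(lcm(u, x), lcm(d, c))) | p * k.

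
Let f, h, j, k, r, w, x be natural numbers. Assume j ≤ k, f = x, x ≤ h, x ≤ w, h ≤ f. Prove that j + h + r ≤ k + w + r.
f = x and h ≤ f, thus h ≤ x. Since x ≤ h, x = h. x ≤ w, so h ≤ w. j ≤ k, so j + h ≤ k + w. Then j + h + r ≤ k + w + r.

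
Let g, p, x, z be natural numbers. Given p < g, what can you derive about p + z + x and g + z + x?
p + z + x < g + z + x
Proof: Because p < g, p + z < g + z. Then p + z + x < g + z + x.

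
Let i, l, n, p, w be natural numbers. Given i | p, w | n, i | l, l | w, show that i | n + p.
i | l and l | w, thus i | w. w | n, so i | n. Since i | p, i | n + p.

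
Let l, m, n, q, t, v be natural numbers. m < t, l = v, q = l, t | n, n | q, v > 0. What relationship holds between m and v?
m < v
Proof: Since t | n and n | q, t | q. q = l, so t | l. l = v, so t | v. Since v > 0, t ≤ v. Since m < t, m < v.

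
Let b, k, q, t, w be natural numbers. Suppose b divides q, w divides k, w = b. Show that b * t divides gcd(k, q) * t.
From w = b and w divides k, b divides k. Since b divides q, b divides gcd(k, q). Then b * t divides gcd(k, q) * t.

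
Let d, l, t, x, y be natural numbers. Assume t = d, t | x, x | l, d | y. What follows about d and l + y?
d | l + y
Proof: Since t | x and x | l, t | l. t = d, so d | l. Since d | y, d | l + y.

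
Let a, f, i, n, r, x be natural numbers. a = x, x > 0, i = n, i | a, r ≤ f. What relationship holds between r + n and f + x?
r + n ≤ f + x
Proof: From i = n and i | a, n | a. a = x, so n | x. x > 0, so n ≤ x. r ≤ f, so r + n ≤ f + x.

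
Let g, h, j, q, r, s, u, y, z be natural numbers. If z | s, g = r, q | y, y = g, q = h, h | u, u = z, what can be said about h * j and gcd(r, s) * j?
h * j | gcd(r, s) * j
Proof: From y = g and g = r, y = r. Because q = h and q | y, h | y. Since y = r, h | r. Because u = z and h | u, h | z. z | s, so h | s. Since h | r, h | gcd(r, s). Then h * j | gcd(r, s) * j.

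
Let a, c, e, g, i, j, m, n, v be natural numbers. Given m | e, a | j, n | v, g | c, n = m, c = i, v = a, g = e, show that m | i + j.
Because g = e and g | c, e | c. Since m | e, m | c. c = i, so m | i. v = a and n | v, hence n | a. Because n = m, m | a. a | j, so m | j. m | i, so m | i + j.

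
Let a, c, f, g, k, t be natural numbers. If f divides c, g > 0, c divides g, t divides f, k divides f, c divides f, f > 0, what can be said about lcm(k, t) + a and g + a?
lcm(k, t) + a ≤ g + a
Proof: Because k divides f and t divides f, lcm(k, t) divides f. f > 0, so lcm(k, t) ≤ f. c divides f and f divides c, thus c = f. c divides g, so f divides g. Since g > 0, f ≤ g. Because lcm(k, t) ≤ f, lcm(k, t) ≤ g. Then lcm(k, t) + a ≤ g + a.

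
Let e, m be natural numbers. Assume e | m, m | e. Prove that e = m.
From e | m and m | e, by mutual divisibility, e = m.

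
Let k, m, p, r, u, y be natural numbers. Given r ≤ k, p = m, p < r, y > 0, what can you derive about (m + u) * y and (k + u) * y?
(m + u) * y < (k + u) * y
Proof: p < r and r ≤ k, hence p < k. From p = m, m < k. Then m + u < k + u. Since y > 0, by multiplying by a positive, (m + u) * y < (k + u) * y.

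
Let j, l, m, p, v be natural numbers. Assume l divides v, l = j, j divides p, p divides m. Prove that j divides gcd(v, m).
l = j and l divides v, therefore j divides v. j divides p and p divides m, hence j divides m. Since j divides v, j divides gcd(v, m).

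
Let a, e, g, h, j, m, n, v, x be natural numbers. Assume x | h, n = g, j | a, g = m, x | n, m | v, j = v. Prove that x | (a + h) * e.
n = g and g = m, therefore n = m. Since x | n, x | m. Since m | v, x | v. j = v and j | a, thus v | a. Since x | v, x | a. Since x | h, x | a + h. Then x | (a + h) * e.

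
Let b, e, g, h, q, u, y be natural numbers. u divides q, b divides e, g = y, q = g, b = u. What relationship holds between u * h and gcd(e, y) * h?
u * h divides gcd(e, y) * h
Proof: b = u and b divides e, thus u divides e. Because q = g and g = y, q = y. u divides q, so u divides y. u divides e, so u divides gcd(e, y). Then u * h divides gcd(e, y) * h.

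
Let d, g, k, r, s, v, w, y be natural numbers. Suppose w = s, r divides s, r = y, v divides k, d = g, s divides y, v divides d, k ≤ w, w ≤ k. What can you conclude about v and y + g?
v divides y + g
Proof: From r = y and r divides s, y divides s. s divides y, so s = y. Since w = s, w = y. k ≤ w and w ≤ k, hence k = w. Since v divides k, v divides w. Since w = y, v divides y. d = g and v divides d, therefore v divides g. Since v divides y, v divides y + g.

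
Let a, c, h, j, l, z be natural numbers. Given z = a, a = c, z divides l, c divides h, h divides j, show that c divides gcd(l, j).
z = a and a = c, therefore z = c. Since z divides l, c divides l. Since c divides h and h divides j, c divides j. From c divides l, c divides gcd(l, j).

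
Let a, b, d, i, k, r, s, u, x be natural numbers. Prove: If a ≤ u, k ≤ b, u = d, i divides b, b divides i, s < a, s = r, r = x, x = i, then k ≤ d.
i divides b and b divides i, hence i = b. Since x = i, x = b. s = r and s < a, hence r < a. r = x, so x < a. u = d and a ≤ u, hence a ≤ d. Since x < a, x < d. From x = b, b < d. Since k ≤ b, k < d. Then k ≤ d.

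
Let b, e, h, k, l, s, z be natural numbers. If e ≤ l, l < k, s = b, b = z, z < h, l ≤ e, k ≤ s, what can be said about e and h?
e < h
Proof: s = b and b = z, so s = z. l ≤ e and e ≤ l, thus l = e. l < k, so e < k. Since k ≤ s, e < s. s = z, so e < z. z < h, so e < h.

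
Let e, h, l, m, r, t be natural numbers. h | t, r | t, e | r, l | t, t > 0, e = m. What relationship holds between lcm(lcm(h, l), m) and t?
lcm(lcm(h, l), m) ≤ t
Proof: h | t and l | t, so lcm(h, l) | t. From e | r and r | t, e | t. e = m, so m | t. lcm(h, l) | t, so lcm(lcm(h, l), m) | t. t > 0, so lcm(lcm(h, l), m) ≤ t.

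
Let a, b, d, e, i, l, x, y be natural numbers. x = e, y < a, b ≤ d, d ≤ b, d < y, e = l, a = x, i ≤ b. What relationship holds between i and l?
i < l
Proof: Since a = x and x = e, a = e. Since e = l, a = l. d ≤ b and b ≤ d, so d = b. Because d < y and y < a, d < a. d = b, so b < a. Because i ≤ b, i < a. a = l, so i < l.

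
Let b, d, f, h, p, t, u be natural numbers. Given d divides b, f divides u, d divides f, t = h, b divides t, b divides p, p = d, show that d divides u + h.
d divides f and f divides u, therefore d divides u. p = d and b divides p, so b divides d. Since d divides b, b = d. Since t = h and b divides t, b divides h. b = d, so d divides h. d divides u, so d divides u + h.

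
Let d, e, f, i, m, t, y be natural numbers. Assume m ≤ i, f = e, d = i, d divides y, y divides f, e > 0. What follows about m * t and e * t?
m * t ≤ e * t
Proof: d divides y and y divides f, hence d divides f. d = i, so i divides f. f = e, so i divides e. Since e > 0, i ≤ e. m ≤ i, so m ≤ e. By multiplying by a non-negative, m * t ≤ e * t.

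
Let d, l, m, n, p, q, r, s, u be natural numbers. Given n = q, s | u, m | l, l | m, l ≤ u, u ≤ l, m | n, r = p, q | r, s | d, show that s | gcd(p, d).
Because m | l and l | m, m = l. l ≤ u and u ≤ l, therefore l = u. m = l, so m = u. Because m | n, u | n. From s | u, s | n. n = q, so s | q. r = p and q | r, so q | p. Because s | q, s | p. Since s | d, s | gcd(p, d).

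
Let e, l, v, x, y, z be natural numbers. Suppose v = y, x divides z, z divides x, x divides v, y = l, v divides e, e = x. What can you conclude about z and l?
z = l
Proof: z divides x and x divides z, therefore z = x. e = x and v divides e, therefore v divides x. Since x divides v, x = v. Since z = x, z = v. v = y, so z = y. From y = l, z = l.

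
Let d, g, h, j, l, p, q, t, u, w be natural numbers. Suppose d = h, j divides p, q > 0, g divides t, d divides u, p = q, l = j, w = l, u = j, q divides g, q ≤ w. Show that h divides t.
Because u = j and d divides u, d divides j. d = h, so h divides j. Because w = l and l = j, w = j. Since q ≤ w, q ≤ j. p = q and j divides p, therefore j divides q. q > 0, so j ≤ q. Since q ≤ j, q = j. Because q divides g and g divides t, q divides t. Since q = j, j divides t. h divides j, so h divides t.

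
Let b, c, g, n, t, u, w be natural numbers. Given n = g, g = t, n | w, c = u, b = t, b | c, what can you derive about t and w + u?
t | w + u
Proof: Since n = g and g = t, n = t. Since n | w, t | w. Since b = t and b | c, t | c. Since c = u, t | u. Because t | w, t | w + u.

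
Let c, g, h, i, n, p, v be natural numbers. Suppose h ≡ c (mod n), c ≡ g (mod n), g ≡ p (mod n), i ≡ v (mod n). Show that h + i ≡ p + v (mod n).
Because h ≡ c (mod n) and c ≡ g (mod n), h ≡ g (mod n). Since g ≡ p (mod n), h ≡ p (mod n). i ≡ v (mod n), so h + i ≡ p + v (mod n).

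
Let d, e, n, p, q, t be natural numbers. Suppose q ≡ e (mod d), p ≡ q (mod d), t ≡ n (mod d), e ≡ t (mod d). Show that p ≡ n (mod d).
p ≡ q (mod d) and q ≡ e (mod d), therefore p ≡ e (mod d). e ≡ t (mod d), so p ≡ t (mod d). t ≡ n (mod d), so p ≡ n (mod d).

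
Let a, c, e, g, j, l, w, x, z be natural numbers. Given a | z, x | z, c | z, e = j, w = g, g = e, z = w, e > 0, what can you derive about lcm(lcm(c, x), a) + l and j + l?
lcm(lcm(c, x), a) + l ≤ j + l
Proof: w = g and g = e, so w = e. Since z = w, z = e. From c | z and x | z, lcm(c, x) | z. Since a | z, lcm(lcm(c, x), a) | z. z = e, so lcm(lcm(c, x), a) | e. Since e > 0, lcm(lcm(c, x), a) ≤ e. From e = j, lcm(lcm(c, x), a) ≤ j. Then lcm(lcm(c, x), a) + l ≤ j + l.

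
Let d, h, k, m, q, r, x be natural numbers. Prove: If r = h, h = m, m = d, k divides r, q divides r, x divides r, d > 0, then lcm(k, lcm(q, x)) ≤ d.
Because h = m and m = d, h = d. r = h, so r = d. From q divides r and x divides r, lcm(q, x) divides r. k divides r, so lcm(k, lcm(q, x)) divides r. Since r = d, lcm(k, lcm(q, x)) divides d. Because d > 0, lcm(k, lcm(q, x)) ≤ d.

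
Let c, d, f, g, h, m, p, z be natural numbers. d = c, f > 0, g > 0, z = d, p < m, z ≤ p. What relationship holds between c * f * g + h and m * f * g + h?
c * f * g + h < m * f * g + h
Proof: Because z = d and d = c, z = c. z ≤ p and p < m, therefore z < m. z = c, so c < m. Since f > 0, c * f < m * f. Since g > 0, c * f * g < m * f * g. Then c * f * g + h < m * f * g + h.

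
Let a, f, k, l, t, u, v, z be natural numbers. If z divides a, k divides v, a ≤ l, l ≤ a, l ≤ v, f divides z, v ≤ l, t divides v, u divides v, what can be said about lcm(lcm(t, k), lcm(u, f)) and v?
lcm(lcm(t, k), lcm(u, f)) divides v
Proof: t divides v and k divides v, thus lcm(t, k) divides v. Because a ≤ l and l ≤ a, a = l. l ≤ v and v ≤ l, thus l = v. a = l, so a = v. From f divides z and z divides a, f divides a. a = v, so f divides v. u divides v, so lcm(u, f) divides v. lcm(t, k) divides v, so lcm(lcm(t, k), lcm(u, f)) divides v.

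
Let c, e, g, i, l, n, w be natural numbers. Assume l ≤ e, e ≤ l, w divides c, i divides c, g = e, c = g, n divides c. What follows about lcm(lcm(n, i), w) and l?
lcm(lcm(n, i), w) divides l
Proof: c = g and g = e, thus c = e. Since e ≤ l and l ≤ e, e = l. c = e, so c = l. n divides c and i divides c, hence lcm(n, i) divides c. w divides c, so lcm(lcm(n, i), w) divides c. From c = l, lcm(lcm(n, i), w) divides l.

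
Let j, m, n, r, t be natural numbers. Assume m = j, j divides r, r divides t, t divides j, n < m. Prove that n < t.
Since j divides r and r divides t, j divides t. t divides j, so j = t. Since m = j, m = t. n < m, so n < t.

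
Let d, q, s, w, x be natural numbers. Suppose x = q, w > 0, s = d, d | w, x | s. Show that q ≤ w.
Since s = d and x | s, x | d. Since x = q, q | d. d | w, so q | w. Since w > 0, q ≤ w.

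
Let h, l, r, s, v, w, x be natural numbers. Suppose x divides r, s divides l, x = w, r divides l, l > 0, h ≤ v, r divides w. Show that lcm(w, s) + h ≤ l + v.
Since x = w and x divides r, w divides r. Since r divides w, r = w. r divides l, so w divides l. From s divides l, lcm(w, s) divides l. Since l > 0, lcm(w, s) ≤ l. h ≤ v, so lcm(w, s) + h ≤ l + v.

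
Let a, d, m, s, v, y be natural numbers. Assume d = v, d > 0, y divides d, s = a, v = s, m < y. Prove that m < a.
d = v and v = s, therefore d = s. y divides d and d > 0, so y ≤ d. From d = s, y ≤ s. Since m < y, m < s. Since s = a, m < a.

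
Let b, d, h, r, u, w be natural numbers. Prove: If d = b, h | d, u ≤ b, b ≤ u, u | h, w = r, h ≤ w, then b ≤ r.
d = b and h | d, therefore h | b. Since u ≤ b and b ≤ u, u = b. From u | h, b | h. Because h | b, h = b. Since w = r and h ≤ w, h ≤ r. h = b, so b ≤ r.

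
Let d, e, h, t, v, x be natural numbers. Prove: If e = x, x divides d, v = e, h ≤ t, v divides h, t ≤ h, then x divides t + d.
Since v = e and e = x, v = x. h ≤ t and t ≤ h, so h = t. v divides h, so v divides t. v = x, so x divides t. From x divides d, x divides t + d.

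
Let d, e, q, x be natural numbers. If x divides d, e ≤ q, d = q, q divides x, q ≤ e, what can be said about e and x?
e = x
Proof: From e ≤ q and q ≤ e, e = q. d = q and x divides d, therefore x divides q. q divides x, so q = x. Since e = q, e = x.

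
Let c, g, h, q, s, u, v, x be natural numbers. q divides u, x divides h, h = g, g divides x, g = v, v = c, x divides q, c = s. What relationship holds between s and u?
s divides u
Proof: h = g and x divides h, hence x divides g. Since g divides x, x = g. g = v, so x = v. v = c, so x = c. Since c = s, x = s. Because x divides q and q divides u, x divides u. x = s, so s divides u.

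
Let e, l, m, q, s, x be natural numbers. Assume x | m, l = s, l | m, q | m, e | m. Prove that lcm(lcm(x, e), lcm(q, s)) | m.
Because x | m and e | m, lcm(x, e) | m. l = s and l | m, so s | m. Since q | m, lcm(q, s) | m. Since lcm(x, e) | m, lcm(lcm(x, e), lcm(q, s)) | m.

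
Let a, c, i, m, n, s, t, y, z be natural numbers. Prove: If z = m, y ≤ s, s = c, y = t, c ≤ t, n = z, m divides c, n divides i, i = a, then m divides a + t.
n = z and z = m, hence n = m. Because n divides i, m divides i. i = a, so m divides a. s = c and y ≤ s, so y ≤ c. y = t, so t ≤ c. Since c ≤ t, c = t. Because m divides c, m divides t. m divides a, so m divides a + t.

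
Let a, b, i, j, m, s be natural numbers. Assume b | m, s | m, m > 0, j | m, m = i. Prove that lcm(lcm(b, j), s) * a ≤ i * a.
Because b | m and j | m, lcm(b, j) | m. s | m, so lcm(lcm(b, j), s) | m. m > 0, so lcm(lcm(b, j), s) ≤ m. m = i, so lcm(lcm(b, j), s) ≤ i. Then lcm(lcm(b, j), s) * a ≤ i * a.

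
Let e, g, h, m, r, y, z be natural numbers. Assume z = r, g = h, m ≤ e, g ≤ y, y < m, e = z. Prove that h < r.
e = z and z = r, hence e = r. Because y < m and m ≤ e, y < e. g ≤ y, so g < e. Since g = h, h < e. Because e = r, h < r.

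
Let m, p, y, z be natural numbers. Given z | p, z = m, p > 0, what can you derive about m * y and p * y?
m * y ≤ p * y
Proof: Since z = m and z | p, m | p. Since p > 0, m ≤ p. Then m * y ≤ p * y.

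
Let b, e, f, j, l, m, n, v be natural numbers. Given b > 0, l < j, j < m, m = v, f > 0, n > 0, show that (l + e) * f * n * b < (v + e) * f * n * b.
m = v and j < m, thus j < v. l < j, so l < v. Then l + e < v + e. f > 0, so (l + e) * f < (v + e) * f. n > 0, so (l + e) * f * n < (v + e) * f * n. b > 0, so (l + e) * f * n * b < (v + e) * f * n * b.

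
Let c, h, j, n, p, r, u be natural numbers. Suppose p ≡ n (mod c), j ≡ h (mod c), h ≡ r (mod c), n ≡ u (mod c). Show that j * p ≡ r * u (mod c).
j ≡ h (mod c) and h ≡ r (mod c), therefore j ≡ r (mod c). p ≡ n (mod c) and n ≡ u (mod c), so p ≡ u (mod c). j ≡ r (mod c), so j * p ≡ r * u (mod c).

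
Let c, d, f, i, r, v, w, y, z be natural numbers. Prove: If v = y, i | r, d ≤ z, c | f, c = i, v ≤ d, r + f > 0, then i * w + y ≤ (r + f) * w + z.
Because c = i and c | f, i | f. Because i | r, i | r + f. Since r + f > 0, i ≤ r + f. Then i * w ≤ (r + f) * w. v = y and v ≤ d, hence y ≤ d. d ≤ z, so y ≤ z. i * w ≤ (r + f) * w, so i * w + y ≤ (r + f) * w + z.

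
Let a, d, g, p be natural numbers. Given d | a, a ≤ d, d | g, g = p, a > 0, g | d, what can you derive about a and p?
a = p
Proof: d | a and a > 0, hence d ≤ a. a ≤ d, so a = d. d | g and g | d, thus d = g. Since a = d, a = g. From g = p, a = p.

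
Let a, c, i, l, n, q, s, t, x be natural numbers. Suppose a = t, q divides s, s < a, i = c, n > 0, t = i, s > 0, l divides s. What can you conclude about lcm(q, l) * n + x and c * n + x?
lcm(q, l) * n + x < c * n + x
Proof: Because q divides s and l divides s, lcm(q, l) divides s. Since s > 0, lcm(q, l) ≤ s. t = i and i = c, so t = c. Since a = t, a = c. s < a, so s < c. Since lcm(q, l) ≤ s, lcm(q, l) < c. Since n > 0, by multiplying by a positive, lcm(q, l) * n < c * n. Then lcm(q, l) * n + x < c * n + x.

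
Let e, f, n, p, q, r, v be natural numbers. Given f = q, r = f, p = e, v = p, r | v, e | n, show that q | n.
v = p and r | v, therefore r | p. Since p = e, r | e. Since r = f, f | e. Since e | n, f | n. f = q, so q | n.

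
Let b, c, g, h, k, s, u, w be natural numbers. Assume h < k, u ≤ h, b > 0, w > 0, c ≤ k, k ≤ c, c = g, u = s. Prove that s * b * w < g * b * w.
k ≤ c and c ≤ k, so k = c. Since c = g, k = g. u ≤ h and h < k, therefore u < k. u = s, so s < k. Since k = g, s < g. Combining with b > 0, by multiplying by a positive, s * b < g * b. Since w > 0, by multiplying by a positive, s * b * w < g * b * w.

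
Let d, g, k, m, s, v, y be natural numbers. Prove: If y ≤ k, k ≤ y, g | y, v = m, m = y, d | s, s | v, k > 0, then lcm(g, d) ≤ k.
From y ≤ k and k ≤ y, y = k. Because v = m and m = y, v = y. d | s and s | v, thus d | v. v = y, so d | y. Since g | y, lcm(g, d) | y. Since y = k, lcm(g, d) | k. Since k > 0, lcm(g, d) ≤ k.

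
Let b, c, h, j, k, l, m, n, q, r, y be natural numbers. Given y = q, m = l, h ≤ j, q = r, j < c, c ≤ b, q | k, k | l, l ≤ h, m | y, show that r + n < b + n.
m = l and m | y, so l | y. y = q, so l | q. q | k and k | l, thus q | l. Because l | q, l = q. q = r, so l = r. l ≤ h and h ≤ j, hence l ≤ j. j < c and c ≤ b, hence j < b. Since l ≤ j, l < b. l = r, so r < b. Then r + n < b + n.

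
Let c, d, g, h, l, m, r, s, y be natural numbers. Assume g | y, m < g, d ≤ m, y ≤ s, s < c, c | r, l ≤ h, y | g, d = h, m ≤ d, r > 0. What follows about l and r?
l < r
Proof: g | y and y | g, hence g = y. Since m ≤ d and d ≤ m, m = d. Because d = h, m = h. m < g, so h < g. l ≤ h, so l < g. Since g = y, l < y. y ≤ s and s < c, thus y < c. Since l < y, l < c. c | r and r > 0, hence c ≤ r. l < c, so l < r.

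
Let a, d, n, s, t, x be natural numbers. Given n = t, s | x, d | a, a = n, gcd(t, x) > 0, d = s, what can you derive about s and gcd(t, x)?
s ≤ gcd(t, x)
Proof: a = n and n = t, hence a = t. d | a, so d | t. From d = s, s | t. Since s | x, s | gcd(t, x). Since gcd(t, x) > 0, s ≤ gcd(t, x).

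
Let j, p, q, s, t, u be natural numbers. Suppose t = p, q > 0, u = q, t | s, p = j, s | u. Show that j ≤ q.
Since t = p and p = j, t = j. From t | s and s | u, t | u. From u = q, t | q. Since q > 0, t ≤ q. t = j, so j ≤ q.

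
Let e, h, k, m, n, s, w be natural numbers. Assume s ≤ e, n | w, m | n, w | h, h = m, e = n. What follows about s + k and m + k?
s + k ≤ m + k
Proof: n | w and w | h, so n | h. h = m, so n | m. m | n, so n = m. Since e = n and s ≤ e, s ≤ n. n = m, so s ≤ m. Then s + k ≤ m + k.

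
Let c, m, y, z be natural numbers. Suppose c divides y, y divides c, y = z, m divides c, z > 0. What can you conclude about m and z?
m ≤ z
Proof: c divides y and y divides c, thus c = y. Since y = z, c = z. m divides c, so m divides z. z > 0, so m ≤ z.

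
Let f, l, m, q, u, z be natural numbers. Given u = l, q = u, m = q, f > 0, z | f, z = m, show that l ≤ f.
Because m = q and q = u, m = u. Since z = m and z | f, m | f. Since m = u, u | f. f > 0, so u ≤ f. Since u = l, l ≤ f.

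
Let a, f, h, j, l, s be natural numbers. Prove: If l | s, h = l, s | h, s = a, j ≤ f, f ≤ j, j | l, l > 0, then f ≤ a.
h = l and s | h, thus s | l. Since l | s, l = s. s = a, so l = a. j ≤ f and f ≤ j, thus j = f. j | l, so f | l. l > 0, so f ≤ l. Since l = a, f ≤ a.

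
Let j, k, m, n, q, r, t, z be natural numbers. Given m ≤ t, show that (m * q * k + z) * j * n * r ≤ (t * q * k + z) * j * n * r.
Because m ≤ t, by multiplying by a non-negative, m * q ≤ t * q. By multiplying by a non-negative, m * q * k ≤ t * q * k. Then m * q * k + z ≤ t * q * k + z. By multiplying by a non-negative, (m * q * k + z) * j ≤ (t * q * k + z) * j. By multiplying by a non-negative, (m * q * k + z) * j * n ≤ (t * q * k + z) * j * n. By multiplying by a non-negative, (m * q * k + z) * j * n * r ≤ (t * q * k + z) * j * n * r.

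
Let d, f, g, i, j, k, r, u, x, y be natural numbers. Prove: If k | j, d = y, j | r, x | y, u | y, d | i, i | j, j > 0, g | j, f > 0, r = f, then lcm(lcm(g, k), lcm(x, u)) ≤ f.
g | j and k | j, thus lcm(g, k) | j. From x | y and u | y, lcm(x, u) | y. Because d = y and d | i, y | i. Because i | j, y | j. Since lcm(x, u) | y, lcm(x, u) | j. Since lcm(g, k) | j, lcm(lcm(g, k), lcm(x, u)) | j. j > 0, so lcm(lcm(g, k), lcm(x, u)) ≤ j. r = f and j | r, thus j | f. f > 0, so j ≤ f. lcm(lcm(g, k), lcm(x, u)) ≤ j, so lcm(lcm(g, k), lcm(x, u)) ≤ f.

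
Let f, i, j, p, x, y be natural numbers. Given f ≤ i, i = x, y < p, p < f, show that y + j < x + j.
y < p and p < f, thus y < f. i = x and f ≤ i, therefore f ≤ x. y < f, so y < x. Then y + j < x + j.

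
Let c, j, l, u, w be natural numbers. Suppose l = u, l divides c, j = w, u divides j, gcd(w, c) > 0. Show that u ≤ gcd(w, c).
j = w and u divides j, thus u divides w. l = u and l divides c, so u divides c. u divides w, so u divides gcd(w, c). gcd(w, c) > 0, so u ≤ gcd(w, c).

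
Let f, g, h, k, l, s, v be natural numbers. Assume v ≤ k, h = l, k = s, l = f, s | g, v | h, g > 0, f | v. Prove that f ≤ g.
h = l and v | h, therefore v | l. Since l = f, v | f. Since f | v, v = f. Since k = s and v ≤ k, v ≤ s. Because s | g and g > 0, s ≤ g. v ≤ s, so v ≤ g. Because v = f, f ≤ g.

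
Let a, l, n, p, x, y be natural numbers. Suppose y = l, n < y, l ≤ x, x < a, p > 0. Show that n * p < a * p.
y = l and n < y, so n < l. Because l ≤ x and x < a, l < a. Since n < l, n < a. Since p > 0, by multiplying by a positive, n * p < a * p.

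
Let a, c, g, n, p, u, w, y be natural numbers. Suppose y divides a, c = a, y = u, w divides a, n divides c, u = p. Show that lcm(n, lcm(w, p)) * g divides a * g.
c = a and n divides c, thus n divides a. Because y = u and y divides a, u divides a. u = p, so p divides a. Since w divides a, lcm(w, p) divides a. Since n divides a, lcm(n, lcm(w, p)) divides a. Then lcm(n, lcm(w, p)) * g divides a * g.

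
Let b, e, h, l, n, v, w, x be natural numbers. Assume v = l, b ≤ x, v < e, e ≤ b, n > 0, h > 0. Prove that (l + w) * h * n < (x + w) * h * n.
e ≤ b and b ≤ x, therefore e ≤ x. From v < e, v < x. Since v = l, l < x. Then l + w < x + w. From h > 0, by multiplying by a positive, (l + w) * h < (x + w) * h. Combining with n > 0, by multiplying by a positive, (l + w) * h * n < (x + w) * h * n.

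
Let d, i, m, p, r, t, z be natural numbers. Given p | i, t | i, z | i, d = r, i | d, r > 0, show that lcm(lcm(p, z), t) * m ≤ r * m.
p | i and z | i, therefore lcm(p, z) | i. From t | i, lcm(lcm(p, z), t) | i. d = r and i | d, so i | r. lcm(lcm(p, z), t) | i, so lcm(lcm(p, z), t) | r. r > 0, so lcm(lcm(p, z), t) ≤ r. Then lcm(lcm(p, z), t) * m ≤ r * m.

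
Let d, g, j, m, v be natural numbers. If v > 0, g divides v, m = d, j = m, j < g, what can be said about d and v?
d < v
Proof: j = m and m = d, thus j = d. j < g, so d < g. g divides v and v > 0, therefore g ≤ v. d < g, so d < v.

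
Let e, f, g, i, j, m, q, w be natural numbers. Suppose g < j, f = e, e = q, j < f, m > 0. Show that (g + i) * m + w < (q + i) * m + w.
f = e and e = q, thus f = q. j < f, so j < q. Since g < j, g < q. Then g + i < q + i. Since m > 0, by multiplying by a positive, (g + i) * m < (q + i) * m. Then (g + i) * m + w < (q + i) * m + w.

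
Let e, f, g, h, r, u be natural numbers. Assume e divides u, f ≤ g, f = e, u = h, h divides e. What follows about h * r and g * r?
h * r ≤ g * r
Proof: u = h and e divides u, thus e divides h. Since h divides e, e = h. Since f = e, f = h. f ≤ g, so h ≤ g. By multiplying by a non-negative, h * r ≤ g * r.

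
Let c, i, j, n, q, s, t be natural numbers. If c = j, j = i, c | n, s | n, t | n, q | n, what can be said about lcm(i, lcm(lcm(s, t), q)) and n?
lcm(i, lcm(lcm(s, t), q)) | n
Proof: Because c = j and j = i, c = i. c | n, so i | n. s | n and t | n, hence lcm(s, t) | n. q | n, so lcm(lcm(s, t), q) | n. i | n, so lcm(i, lcm(lcm(s, t), q)) | n.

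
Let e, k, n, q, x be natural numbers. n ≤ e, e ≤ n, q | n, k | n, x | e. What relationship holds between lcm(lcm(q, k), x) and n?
lcm(lcm(q, k), x) | n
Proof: q | n and k | n, hence lcm(q, k) | n. e ≤ n and n ≤ e, thus e = n. Because x | e, x | n. lcm(q, k) | n, so lcm(lcm(q, k), x) | n.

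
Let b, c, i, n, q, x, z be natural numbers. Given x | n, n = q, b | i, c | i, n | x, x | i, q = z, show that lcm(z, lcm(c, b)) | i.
x | n and n | x, so x = n. Since n = q, x = q. Since q = z, x = z. Since x | i, z | i. c | i and b | i, thus lcm(c, b) | i. z | i, so lcm(z, lcm(c, b)) | i.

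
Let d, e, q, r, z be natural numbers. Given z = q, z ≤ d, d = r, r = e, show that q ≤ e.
d = r and z ≤ d, thus z ≤ r. r = e, so z ≤ e. z = q, so q ≤ e.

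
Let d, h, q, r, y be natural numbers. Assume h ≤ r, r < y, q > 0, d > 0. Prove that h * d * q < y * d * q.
h ≤ r and r < y, therefore h < y. d > 0, so h * d < y * d. q > 0, so h * d * q < y * d * q.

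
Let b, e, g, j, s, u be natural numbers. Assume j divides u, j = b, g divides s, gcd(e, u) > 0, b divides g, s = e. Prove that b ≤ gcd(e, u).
Since b divides g and g divides s, b divides s. s = e, so b divides e. j = b and j divides u, thus b divides u. b divides e, so b divides gcd(e, u). Because gcd(e, u) > 0, b ≤ gcd(e, u).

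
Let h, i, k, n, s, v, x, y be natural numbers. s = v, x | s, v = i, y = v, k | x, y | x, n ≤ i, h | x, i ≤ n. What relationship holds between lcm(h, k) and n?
lcm(h, k) | n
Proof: From i ≤ n and n ≤ i, i = n. Because s = v and x | s, x | v. From y = v and y | x, v | x. Since x | v, x = v. Since v = i, x = i. h | x and k | x, thus lcm(h, k) | x. Since x = i, lcm(h, k) | i. i = n, so lcm(h, k) | n.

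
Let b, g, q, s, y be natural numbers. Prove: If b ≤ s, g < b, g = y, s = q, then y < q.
g < b and b ≤ s, so g < s. g = y, so y < s. s = q, so y < q.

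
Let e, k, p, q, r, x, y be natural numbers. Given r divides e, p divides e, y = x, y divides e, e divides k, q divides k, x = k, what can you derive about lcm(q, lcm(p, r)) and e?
lcm(q, lcm(p, r)) divides e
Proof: Because y = x and y divides e, x divides e. Because x = k, k divides e. Since e divides k, k = e. q divides k, so q divides e. p divides e and r divides e, therefore lcm(p, r) divides e. q divides e, so lcm(q, lcm(p, r)) divides e.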